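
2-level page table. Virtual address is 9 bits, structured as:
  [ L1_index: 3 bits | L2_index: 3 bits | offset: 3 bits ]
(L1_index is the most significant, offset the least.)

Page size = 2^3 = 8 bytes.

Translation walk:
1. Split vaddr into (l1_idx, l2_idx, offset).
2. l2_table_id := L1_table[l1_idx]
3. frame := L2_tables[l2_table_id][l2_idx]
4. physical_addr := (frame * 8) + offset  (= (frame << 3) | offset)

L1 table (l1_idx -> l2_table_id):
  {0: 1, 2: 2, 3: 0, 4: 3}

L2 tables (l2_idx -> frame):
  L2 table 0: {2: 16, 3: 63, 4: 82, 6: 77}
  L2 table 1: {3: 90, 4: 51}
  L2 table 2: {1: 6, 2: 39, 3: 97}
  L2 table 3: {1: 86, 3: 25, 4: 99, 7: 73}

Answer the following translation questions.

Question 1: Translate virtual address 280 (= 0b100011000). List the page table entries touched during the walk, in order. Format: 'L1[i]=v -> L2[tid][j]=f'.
Answer: L1[4]=3 -> L2[3][3]=25

Derivation:
vaddr = 280 = 0b100011000
Split: l1_idx=4, l2_idx=3, offset=0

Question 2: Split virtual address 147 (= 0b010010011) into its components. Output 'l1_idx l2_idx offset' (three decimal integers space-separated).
vaddr = 147 = 0b010010011
  top 3 bits -> l1_idx = 2
  next 3 bits -> l2_idx = 2
  bottom 3 bits -> offset = 3

Answer: 2 2 3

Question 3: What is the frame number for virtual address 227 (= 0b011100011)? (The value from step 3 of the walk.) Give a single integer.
Answer: 82

Derivation:
vaddr = 227: l1_idx=3, l2_idx=4
L1[3] = 0; L2[0][4] = 82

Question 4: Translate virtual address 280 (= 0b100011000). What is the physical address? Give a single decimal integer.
vaddr = 280 = 0b100011000
Split: l1_idx=4, l2_idx=3, offset=0
L1[4] = 3
L2[3][3] = 25
paddr = 25 * 8 + 0 = 200

Answer: 200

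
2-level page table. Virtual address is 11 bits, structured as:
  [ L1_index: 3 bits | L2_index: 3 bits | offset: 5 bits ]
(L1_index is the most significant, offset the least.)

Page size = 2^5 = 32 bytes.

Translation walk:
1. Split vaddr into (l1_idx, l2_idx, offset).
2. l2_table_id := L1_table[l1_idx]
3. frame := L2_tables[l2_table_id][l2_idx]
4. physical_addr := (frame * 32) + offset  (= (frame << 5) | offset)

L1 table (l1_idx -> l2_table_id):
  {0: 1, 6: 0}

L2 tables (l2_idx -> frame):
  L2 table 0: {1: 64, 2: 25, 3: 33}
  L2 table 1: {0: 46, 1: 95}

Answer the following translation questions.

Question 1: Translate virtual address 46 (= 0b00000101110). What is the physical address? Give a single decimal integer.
vaddr = 46 = 0b00000101110
Split: l1_idx=0, l2_idx=1, offset=14
L1[0] = 1
L2[1][1] = 95
paddr = 95 * 32 + 14 = 3054

Answer: 3054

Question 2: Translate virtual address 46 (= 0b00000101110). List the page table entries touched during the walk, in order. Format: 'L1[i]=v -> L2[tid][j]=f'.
Answer: L1[0]=1 -> L2[1][1]=95

Derivation:
vaddr = 46 = 0b00000101110
Split: l1_idx=0, l2_idx=1, offset=14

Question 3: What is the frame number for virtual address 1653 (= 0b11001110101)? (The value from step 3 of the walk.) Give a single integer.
vaddr = 1653: l1_idx=6, l2_idx=3
L1[6] = 0; L2[0][3] = 33

Answer: 33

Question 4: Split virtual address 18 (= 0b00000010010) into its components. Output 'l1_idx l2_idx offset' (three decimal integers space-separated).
Answer: 0 0 18

Derivation:
vaddr = 18 = 0b00000010010
  top 3 bits -> l1_idx = 0
  next 3 bits -> l2_idx = 0
  bottom 5 bits -> offset = 18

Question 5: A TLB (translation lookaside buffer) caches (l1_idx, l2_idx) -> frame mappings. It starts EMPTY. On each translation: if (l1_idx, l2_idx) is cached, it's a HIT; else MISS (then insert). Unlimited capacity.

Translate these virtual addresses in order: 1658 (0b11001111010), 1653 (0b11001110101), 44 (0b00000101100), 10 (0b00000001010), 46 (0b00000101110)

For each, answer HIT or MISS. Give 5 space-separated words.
Answer: MISS HIT MISS MISS HIT

Derivation:
vaddr=1658: (6,3) not in TLB -> MISS, insert
vaddr=1653: (6,3) in TLB -> HIT
vaddr=44: (0,1) not in TLB -> MISS, insert
vaddr=10: (0,0) not in TLB -> MISS, insert
vaddr=46: (0,1) in TLB -> HIT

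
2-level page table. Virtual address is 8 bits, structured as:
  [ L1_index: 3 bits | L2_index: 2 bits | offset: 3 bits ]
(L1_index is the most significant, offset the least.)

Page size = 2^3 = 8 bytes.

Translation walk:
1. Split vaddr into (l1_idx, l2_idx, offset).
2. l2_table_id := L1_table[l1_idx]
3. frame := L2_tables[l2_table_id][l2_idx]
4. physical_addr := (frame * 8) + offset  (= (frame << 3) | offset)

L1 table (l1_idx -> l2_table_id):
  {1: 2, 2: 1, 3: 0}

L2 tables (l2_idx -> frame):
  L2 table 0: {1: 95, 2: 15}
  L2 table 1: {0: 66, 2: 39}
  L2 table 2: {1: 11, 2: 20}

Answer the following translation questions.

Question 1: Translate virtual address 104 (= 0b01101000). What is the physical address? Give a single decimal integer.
Answer: 760

Derivation:
vaddr = 104 = 0b01101000
Split: l1_idx=3, l2_idx=1, offset=0
L1[3] = 0
L2[0][1] = 95
paddr = 95 * 8 + 0 = 760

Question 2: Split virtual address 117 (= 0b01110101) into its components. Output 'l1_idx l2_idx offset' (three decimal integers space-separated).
vaddr = 117 = 0b01110101
  top 3 bits -> l1_idx = 3
  next 2 bits -> l2_idx = 2
  bottom 3 bits -> offset = 5

Answer: 3 2 5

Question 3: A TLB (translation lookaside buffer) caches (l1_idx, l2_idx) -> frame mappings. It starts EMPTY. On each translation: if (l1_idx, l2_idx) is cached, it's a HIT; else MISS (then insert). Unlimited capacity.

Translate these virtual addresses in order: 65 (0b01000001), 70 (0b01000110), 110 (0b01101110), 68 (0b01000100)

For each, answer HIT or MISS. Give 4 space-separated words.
Answer: MISS HIT MISS HIT

Derivation:
vaddr=65: (2,0) not in TLB -> MISS, insert
vaddr=70: (2,0) in TLB -> HIT
vaddr=110: (3,1) not in TLB -> MISS, insert
vaddr=68: (2,0) in TLB -> HIT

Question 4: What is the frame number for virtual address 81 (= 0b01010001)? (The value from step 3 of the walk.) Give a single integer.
Answer: 39

Derivation:
vaddr = 81: l1_idx=2, l2_idx=2
L1[2] = 1; L2[1][2] = 39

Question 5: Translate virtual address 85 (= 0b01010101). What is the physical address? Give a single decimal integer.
Answer: 317

Derivation:
vaddr = 85 = 0b01010101
Split: l1_idx=2, l2_idx=2, offset=5
L1[2] = 1
L2[1][2] = 39
paddr = 39 * 8 + 5 = 317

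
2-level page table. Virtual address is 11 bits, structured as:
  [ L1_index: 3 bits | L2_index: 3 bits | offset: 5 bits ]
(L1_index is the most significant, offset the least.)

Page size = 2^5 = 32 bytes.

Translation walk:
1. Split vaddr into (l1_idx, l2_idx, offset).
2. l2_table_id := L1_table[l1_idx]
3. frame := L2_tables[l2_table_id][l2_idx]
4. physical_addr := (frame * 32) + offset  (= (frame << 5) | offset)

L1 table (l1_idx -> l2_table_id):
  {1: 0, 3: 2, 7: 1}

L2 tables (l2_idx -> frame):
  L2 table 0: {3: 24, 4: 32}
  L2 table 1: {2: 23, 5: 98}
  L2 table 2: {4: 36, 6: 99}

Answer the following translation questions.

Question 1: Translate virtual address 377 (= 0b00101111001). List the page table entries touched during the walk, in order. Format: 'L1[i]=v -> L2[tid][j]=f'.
vaddr = 377 = 0b00101111001
Split: l1_idx=1, l2_idx=3, offset=25

Answer: L1[1]=0 -> L2[0][3]=24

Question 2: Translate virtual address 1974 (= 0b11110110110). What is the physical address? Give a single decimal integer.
vaddr = 1974 = 0b11110110110
Split: l1_idx=7, l2_idx=5, offset=22
L1[7] = 1
L2[1][5] = 98
paddr = 98 * 32 + 22 = 3158

Answer: 3158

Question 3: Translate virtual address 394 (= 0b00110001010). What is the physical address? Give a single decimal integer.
Answer: 1034

Derivation:
vaddr = 394 = 0b00110001010
Split: l1_idx=1, l2_idx=4, offset=10
L1[1] = 0
L2[0][4] = 32
paddr = 32 * 32 + 10 = 1034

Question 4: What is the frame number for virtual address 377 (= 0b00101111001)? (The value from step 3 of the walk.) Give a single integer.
Answer: 24

Derivation:
vaddr = 377: l1_idx=1, l2_idx=3
L1[1] = 0; L2[0][3] = 24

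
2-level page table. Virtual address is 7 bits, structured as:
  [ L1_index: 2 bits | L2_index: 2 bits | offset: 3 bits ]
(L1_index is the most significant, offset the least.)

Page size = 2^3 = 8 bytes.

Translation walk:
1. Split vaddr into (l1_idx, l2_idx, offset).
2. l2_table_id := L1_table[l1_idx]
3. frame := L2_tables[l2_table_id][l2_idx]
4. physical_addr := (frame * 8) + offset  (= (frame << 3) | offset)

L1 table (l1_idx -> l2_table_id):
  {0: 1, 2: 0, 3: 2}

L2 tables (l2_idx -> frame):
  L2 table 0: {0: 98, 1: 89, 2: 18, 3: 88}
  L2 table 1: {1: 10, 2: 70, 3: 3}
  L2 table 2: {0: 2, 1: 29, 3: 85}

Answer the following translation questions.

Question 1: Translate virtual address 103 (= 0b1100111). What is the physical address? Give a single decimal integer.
vaddr = 103 = 0b1100111
Split: l1_idx=3, l2_idx=0, offset=7
L1[3] = 2
L2[2][0] = 2
paddr = 2 * 8 + 7 = 23

Answer: 23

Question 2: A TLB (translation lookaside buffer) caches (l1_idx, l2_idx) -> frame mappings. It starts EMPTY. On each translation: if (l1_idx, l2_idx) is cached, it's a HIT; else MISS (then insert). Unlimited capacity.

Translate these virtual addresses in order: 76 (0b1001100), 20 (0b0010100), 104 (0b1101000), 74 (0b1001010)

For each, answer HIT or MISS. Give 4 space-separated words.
vaddr=76: (2,1) not in TLB -> MISS, insert
vaddr=20: (0,2) not in TLB -> MISS, insert
vaddr=104: (3,1) not in TLB -> MISS, insert
vaddr=74: (2,1) in TLB -> HIT

Answer: MISS MISS MISS HIT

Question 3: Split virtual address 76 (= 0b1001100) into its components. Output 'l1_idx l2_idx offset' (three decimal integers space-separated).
Answer: 2 1 4

Derivation:
vaddr = 76 = 0b1001100
  top 2 bits -> l1_idx = 2
  next 2 bits -> l2_idx = 1
  bottom 3 bits -> offset = 4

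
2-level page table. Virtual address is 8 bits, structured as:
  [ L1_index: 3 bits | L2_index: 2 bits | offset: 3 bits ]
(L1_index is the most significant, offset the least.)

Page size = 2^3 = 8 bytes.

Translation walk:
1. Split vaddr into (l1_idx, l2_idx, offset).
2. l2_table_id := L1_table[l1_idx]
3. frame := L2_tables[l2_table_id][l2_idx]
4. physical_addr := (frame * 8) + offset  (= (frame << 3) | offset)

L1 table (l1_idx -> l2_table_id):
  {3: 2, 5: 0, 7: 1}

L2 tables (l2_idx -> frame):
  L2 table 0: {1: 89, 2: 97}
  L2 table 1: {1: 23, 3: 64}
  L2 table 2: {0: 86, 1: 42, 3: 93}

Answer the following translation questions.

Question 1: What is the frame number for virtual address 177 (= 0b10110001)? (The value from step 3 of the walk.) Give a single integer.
vaddr = 177: l1_idx=5, l2_idx=2
L1[5] = 0; L2[0][2] = 97

Answer: 97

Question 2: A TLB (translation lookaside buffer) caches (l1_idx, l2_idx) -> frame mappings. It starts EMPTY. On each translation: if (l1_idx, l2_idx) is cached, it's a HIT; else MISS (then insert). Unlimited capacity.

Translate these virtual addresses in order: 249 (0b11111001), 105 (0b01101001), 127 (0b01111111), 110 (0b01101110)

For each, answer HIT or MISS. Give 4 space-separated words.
Answer: MISS MISS MISS HIT

Derivation:
vaddr=249: (7,3) not in TLB -> MISS, insert
vaddr=105: (3,1) not in TLB -> MISS, insert
vaddr=127: (3,3) not in TLB -> MISS, insert
vaddr=110: (3,1) in TLB -> HIT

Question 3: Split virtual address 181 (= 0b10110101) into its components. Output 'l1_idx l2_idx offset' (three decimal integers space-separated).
vaddr = 181 = 0b10110101
  top 3 bits -> l1_idx = 5
  next 2 bits -> l2_idx = 2
  bottom 3 bits -> offset = 5

Answer: 5 2 5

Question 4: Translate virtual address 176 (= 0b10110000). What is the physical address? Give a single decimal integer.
vaddr = 176 = 0b10110000
Split: l1_idx=5, l2_idx=2, offset=0
L1[5] = 0
L2[0][2] = 97
paddr = 97 * 8 + 0 = 776

Answer: 776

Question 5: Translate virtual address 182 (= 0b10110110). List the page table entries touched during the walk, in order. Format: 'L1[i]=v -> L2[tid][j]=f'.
vaddr = 182 = 0b10110110
Split: l1_idx=5, l2_idx=2, offset=6

Answer: L1[5]=0 -> L2[0][2]=97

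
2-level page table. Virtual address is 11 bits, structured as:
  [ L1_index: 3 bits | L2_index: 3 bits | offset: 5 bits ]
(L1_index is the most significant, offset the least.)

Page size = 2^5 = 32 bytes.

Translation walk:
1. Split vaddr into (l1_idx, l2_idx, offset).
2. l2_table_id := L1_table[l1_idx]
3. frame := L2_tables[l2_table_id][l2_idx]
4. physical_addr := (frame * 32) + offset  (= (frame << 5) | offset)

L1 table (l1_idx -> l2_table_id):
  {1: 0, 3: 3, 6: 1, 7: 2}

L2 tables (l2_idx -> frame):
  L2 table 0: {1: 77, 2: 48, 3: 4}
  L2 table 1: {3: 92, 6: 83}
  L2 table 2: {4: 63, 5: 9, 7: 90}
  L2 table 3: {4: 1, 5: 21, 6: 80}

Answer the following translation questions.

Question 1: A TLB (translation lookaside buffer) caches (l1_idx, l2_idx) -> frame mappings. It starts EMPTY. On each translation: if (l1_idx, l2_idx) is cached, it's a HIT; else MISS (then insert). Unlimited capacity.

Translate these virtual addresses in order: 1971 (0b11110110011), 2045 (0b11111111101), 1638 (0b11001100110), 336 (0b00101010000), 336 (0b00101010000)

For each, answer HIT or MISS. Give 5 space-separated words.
vaddr=1971: (7,5) not in TLB -> MISS, insert
vaddr=2045: (7,7) not in TLB -> MISS, insert
vaddr=1638: (6,3) not in TLB -> MISS, insert
vaddr=336: (1,2) not in TLB -> MISS, insert
vaddr=336: (1,2) in TLB -> HIT

Answer: MISS MISS MISS MISS HIT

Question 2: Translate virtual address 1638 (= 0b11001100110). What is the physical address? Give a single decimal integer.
Answer: 2950

Derivation:
vaddr = 1638 = 0b11001100110
Split: l1_idx=6, l2_idx=3, offset=6
L1[6] = 1
L2[1][3] = 92
paddr = 92 * 32 + 6 = 2950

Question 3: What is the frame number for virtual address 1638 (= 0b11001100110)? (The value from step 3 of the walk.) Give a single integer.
vaddr = 1638: l1_idx=6, l2_idx=3
L1[6] = 1; L2[1][3] = 92

Answer: 92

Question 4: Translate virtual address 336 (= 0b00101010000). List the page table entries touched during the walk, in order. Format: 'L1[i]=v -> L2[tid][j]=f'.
Answer: L1[1]=0 -> L2[0][2]=48

Derivation:
vaddr = 336 = 0b00101010000
Split: l1_idx=1, l2_idx=2, offset=16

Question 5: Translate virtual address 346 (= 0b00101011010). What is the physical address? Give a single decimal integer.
vaddr = 346 = 0b00101011010
Split: l1_idx=1, l2_idx=2, offset=26
L1[1] = 0
L2[0][2] = 48
paddr = 48 * 32 + 26 = 1562

Answer: 1562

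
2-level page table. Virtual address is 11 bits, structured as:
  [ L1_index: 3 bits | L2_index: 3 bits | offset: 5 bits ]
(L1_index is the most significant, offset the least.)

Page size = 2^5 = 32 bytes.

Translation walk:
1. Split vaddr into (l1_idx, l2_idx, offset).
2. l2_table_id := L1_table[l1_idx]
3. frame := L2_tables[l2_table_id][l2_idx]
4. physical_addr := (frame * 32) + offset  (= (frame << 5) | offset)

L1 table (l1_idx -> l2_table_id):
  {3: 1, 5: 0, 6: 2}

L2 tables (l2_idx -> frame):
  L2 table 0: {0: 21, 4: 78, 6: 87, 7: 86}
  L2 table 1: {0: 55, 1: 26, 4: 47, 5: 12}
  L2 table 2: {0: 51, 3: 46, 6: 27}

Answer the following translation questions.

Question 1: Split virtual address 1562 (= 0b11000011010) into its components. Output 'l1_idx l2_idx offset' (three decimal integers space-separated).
Answer: 6 0 26

Derivation:
vaddr = 1562 = 0b11000011010
  top 3 bits -> l1_idx = 6
  next 3 bits -> l2_idx = 0
  bottom 5 bits -> offset = 26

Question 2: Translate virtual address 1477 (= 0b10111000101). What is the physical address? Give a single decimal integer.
Answer: 2789

Derivation:
vaddr = 1477 = 0b10111000101
Split: l1_idx=5, l2_idx=6, offset=5
L1[5] = 0
L2[0][6] = 87
paddr = 87 * 32 + 5 = 2789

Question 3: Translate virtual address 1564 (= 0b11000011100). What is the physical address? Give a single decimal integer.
vaddr = 1564 = 0b11000011100
Split: l1_idx=6, l2_idx=0, offset=28
L1[6] = 2
L2[2][0] = 51
paddr = 51 * 32 + 28 = 1660

Answer: 1660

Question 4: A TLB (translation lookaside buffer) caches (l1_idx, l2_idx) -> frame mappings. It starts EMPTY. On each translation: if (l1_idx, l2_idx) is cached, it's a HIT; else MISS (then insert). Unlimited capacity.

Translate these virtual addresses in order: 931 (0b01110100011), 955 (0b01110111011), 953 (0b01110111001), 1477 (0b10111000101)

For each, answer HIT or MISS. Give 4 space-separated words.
vaddr=931: (3,5) not in TLB -> MISS, insert
vaddr=955: (3,5) in TLB -> HIT
vaddr=953: (3,5) in TLB -> HIT
vaddr=1477: (5,6) not in TLB -> MISS, insert

Answer: MISS HIT HIT MISS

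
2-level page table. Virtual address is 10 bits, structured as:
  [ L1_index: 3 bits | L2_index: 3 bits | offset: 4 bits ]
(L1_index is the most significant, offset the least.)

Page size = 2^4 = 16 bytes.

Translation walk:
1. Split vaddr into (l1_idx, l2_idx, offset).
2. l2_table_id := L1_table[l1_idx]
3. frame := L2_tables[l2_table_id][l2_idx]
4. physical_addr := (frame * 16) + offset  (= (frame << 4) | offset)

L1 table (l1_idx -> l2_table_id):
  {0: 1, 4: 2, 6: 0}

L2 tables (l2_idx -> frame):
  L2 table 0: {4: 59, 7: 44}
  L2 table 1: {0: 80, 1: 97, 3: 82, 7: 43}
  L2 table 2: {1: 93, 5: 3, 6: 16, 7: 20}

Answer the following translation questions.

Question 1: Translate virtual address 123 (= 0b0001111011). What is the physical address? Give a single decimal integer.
Answer: 699

Derivation:
vaddr = 123 = 0b0001111011
Split: l1_idx=0, l2_idx=7, offset=11
L1[0] = 1
L2[1][7] = 43
paddr = 43 * 16 + 11 = 699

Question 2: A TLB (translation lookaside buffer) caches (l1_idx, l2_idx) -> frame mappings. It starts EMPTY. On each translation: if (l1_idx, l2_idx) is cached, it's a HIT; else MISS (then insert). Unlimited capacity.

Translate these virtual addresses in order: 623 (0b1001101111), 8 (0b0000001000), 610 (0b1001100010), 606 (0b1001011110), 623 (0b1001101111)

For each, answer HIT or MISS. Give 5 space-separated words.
Answer: MISS MISS HIT MISS HIT

Derivation:
vaddr=623: (4,6) not in TLB -> MISS, insert
vaddr=8: (0,0) not in TLB -> MISS, insert
vaddr=610: (4,6) in TLB -> HIT
vaddr=606: (4,5) not in TLB -> MISS, insert
vaddr=623: (4,6) in TLB -> HIT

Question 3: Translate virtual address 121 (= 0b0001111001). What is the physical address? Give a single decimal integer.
Answer: 697

Derivation:
vaddr = 121 = 0b0001111001
Split: l1_idx=0, l2_idx=7, offset=9
L1[0] = 1
L2[1][7] = 43
paddr = 43 * 16 + 9 = 697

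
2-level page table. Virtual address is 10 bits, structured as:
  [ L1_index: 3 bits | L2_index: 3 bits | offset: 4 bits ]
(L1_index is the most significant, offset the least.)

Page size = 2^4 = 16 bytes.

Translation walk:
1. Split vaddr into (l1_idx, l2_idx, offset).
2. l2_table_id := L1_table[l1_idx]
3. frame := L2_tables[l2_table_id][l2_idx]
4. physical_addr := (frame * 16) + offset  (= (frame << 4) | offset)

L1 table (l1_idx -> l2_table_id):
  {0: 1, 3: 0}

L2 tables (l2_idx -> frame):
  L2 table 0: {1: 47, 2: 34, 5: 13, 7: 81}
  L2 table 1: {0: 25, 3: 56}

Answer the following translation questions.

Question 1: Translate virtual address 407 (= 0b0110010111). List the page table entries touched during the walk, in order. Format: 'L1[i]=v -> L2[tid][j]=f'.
Answer: L1[3]=0 -> L2[0][1]=47

Derivation:
vaddr = 407 = 0b0110010111
Split: l1_idx=3, l2_idx=1, offset=7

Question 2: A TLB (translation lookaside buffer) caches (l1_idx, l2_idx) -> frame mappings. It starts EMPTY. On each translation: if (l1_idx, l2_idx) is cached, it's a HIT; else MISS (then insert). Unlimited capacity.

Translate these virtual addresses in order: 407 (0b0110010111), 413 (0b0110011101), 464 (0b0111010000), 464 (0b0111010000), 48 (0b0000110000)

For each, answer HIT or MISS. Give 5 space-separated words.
Answer: MISS HIT MISS HIT MISS

Derivation:
vaddr=407: (3,1) not in TLB -> MISS, insert
vaddr=413: (3,1) in TLB -> HIT
vaddr=464: (3,5) not in TLB -> MISS, insert
vaddr=464: (3,5) in TLB -> HIT
vaddr=48: (0,3) not in TLB -> MISS, insert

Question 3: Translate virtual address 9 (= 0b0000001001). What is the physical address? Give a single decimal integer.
vaddr = 9 = 0b0000001001
Split: l1_idx=0, l2_idx=0, offset=9
L1[0] = 1
L2[1][0] = 25
paddr = 25 * 16 + 9 = 409

Answer: 409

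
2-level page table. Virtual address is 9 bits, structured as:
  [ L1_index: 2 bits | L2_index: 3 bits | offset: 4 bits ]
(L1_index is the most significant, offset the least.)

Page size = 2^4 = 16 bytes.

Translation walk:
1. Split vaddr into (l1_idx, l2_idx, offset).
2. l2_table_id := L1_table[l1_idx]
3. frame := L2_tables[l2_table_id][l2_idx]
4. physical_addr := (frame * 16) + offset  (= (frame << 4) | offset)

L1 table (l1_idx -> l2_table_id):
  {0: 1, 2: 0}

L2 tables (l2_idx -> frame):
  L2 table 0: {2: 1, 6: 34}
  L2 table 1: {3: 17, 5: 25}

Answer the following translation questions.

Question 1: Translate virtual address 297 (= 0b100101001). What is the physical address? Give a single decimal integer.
Answer: 25

Derivation:
vaddr = 297 = 0b100101001
Split: l1_idx=2, l2_idx=2, offset=9
L1[2] = 0
L2[0][2] = 1
paddr = 1 * 16 + 9 = 25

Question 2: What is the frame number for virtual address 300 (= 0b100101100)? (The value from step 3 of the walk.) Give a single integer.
Answer: 1

Derivation:
vaddr = 300: l1_idx=2, l2_idx=2
L1[2] = 0; L2[0][2] = 1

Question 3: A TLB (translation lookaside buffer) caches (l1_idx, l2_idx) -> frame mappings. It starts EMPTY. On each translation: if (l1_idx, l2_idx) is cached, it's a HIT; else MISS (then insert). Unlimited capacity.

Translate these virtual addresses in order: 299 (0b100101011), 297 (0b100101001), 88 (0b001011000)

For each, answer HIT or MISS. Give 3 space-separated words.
vaddr=299: (2,2) not in TLB -> MISS, insert
vaddr=297: (2,2) in TLB -> HIT
vaddr=88: (0,5) not in TLB -> MISS, insert

Answer: MISS HIT MISS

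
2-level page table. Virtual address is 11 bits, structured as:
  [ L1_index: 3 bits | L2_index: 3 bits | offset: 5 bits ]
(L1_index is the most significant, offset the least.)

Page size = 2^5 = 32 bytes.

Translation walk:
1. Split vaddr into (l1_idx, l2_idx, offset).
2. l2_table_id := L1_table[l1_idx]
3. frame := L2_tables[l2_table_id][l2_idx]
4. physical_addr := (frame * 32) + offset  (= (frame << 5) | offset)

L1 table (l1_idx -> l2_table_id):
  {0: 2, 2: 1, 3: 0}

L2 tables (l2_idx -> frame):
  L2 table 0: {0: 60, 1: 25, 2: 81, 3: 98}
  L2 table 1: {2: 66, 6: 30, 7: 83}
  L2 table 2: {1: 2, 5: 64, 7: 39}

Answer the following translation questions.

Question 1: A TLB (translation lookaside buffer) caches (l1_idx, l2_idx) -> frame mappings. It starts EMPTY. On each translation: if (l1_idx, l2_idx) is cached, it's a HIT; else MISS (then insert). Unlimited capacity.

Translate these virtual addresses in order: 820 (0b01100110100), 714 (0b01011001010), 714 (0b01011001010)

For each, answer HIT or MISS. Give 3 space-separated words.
Answer: MISS MISS HIT

Derivation:
vaddr=820: (3,1) not in TLB -> MISS, insert
vaddr=714: (2,6) not in TLB -> MISS, insert
vaddr=714: (2,6) in TLB -> HIT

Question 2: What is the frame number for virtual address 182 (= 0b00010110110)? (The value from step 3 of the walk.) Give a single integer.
Answer: 64

Derivation:
vaddr = 182: l1_idx=0, l2_idx=5
L1[0] = 2; L2[2][5] = 64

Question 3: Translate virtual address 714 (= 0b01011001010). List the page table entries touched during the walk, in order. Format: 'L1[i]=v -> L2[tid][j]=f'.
Answer: L1[2]=1 -> L2[1][6]=30

Derivation:
vaddr = 714 = 0b01011001010
Split: l1_idx=2, l2_idx=6, offset=10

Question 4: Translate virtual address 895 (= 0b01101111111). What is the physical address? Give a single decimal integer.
Answer: 3167

Derivation:
vaddr = 895 = 0b01101111111
Split: l1_idx=3, l2_idx=3, offset=31
L1[3] = 0
L2[0][3] = 98
paddr = 98 * 32 + 31 = 3167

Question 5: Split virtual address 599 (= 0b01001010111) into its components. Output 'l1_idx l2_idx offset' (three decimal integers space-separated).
vaddr = 599 = 0b01001010111
  top 3 bits -> l1_idx = 2
  next 3 bits -> l2_idx = 2
  bottom 5 bits -> offset = 23

Answer: 2 2 23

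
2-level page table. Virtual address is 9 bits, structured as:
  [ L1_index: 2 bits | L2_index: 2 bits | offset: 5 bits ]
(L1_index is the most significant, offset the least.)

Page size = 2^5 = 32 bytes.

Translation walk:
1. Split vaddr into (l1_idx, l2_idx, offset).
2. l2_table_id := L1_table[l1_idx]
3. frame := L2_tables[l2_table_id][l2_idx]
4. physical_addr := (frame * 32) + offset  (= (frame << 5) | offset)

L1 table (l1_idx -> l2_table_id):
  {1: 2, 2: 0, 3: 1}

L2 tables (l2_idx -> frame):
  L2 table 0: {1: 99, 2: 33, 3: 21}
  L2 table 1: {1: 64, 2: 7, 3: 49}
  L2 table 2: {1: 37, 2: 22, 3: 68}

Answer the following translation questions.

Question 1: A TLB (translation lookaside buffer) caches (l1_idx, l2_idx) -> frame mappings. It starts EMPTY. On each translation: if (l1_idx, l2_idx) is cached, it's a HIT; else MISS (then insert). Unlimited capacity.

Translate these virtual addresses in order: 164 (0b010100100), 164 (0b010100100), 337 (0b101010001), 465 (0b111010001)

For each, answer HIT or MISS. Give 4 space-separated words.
vaddr=164: (1,1) not in TLB -> MISS, insert
vaddr=164: (1,1) in TLB -> HIT
vaddr=337: (2,2) not in TLB -> MISS, insert
vaddr=465: (3,2) not in TLB -> MISS, insert

Answer: MISS HIT MISS MISS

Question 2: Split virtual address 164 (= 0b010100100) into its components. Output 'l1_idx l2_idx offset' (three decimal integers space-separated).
vaddr = 164 = 0b010100100
  top 2 bits -> l1_idx = 1
  next 2 bits -> l2_idx = 1
  bottom 5 bits -> offset = 4

Answer: 1 1 4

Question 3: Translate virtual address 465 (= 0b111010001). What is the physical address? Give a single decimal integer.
vaddr = 465 = 0b111010001
Split: l1_idx=3, l2_idx=2, offset=17
L1[3] = 1
L2[1][2] = 7
paddr = 7 * 32 + 17 = 241

Answer: 241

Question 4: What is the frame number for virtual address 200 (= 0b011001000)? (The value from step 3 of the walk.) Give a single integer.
Answer: 22

Derivation:
vaddr = 200: l1_idx=1, l2_idx=2
L1[1] = 2; L2[2][2] = 22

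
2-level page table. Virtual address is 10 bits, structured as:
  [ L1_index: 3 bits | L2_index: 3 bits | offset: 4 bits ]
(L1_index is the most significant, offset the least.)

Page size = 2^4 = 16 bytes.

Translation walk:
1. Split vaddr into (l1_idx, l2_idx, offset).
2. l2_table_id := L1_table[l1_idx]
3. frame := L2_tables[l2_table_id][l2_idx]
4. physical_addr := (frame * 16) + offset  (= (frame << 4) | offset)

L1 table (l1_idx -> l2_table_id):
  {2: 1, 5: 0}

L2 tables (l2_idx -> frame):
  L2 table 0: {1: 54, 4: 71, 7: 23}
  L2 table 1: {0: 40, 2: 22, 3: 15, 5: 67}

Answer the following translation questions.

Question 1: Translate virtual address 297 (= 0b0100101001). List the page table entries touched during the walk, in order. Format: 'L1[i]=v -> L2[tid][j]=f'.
Answer: L1[2]=1 -> L2[1][2]=22

Derivation:
vaddr = 297 = 0b0100101001
Split: l1_idx=2, l2_idx=2, offset=9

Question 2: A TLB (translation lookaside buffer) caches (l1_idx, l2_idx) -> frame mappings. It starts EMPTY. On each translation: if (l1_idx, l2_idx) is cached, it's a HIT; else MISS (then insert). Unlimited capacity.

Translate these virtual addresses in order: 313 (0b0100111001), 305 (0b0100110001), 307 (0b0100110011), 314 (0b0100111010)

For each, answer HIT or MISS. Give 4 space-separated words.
Answer: MISS HIT HIT HIT

Derivation:
vaddr=313: (2,3) not in TLB -> MISS, insert
vaddr=305: (2,3) in TLB -> HIT
vaddr=307: (2,3) in TLB -> HIT
vaddr=314: (2,3) in TLB -> HIT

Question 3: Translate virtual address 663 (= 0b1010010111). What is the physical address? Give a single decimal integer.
Answer: 871

Derivation:
vaddr = 663 = 0b1010010111
Split: l1_idx=5, l2_idx=1, offset=7
L1[5] = 0
L2[0][1] = 54
paddr = 54 * 16 + 7 = 871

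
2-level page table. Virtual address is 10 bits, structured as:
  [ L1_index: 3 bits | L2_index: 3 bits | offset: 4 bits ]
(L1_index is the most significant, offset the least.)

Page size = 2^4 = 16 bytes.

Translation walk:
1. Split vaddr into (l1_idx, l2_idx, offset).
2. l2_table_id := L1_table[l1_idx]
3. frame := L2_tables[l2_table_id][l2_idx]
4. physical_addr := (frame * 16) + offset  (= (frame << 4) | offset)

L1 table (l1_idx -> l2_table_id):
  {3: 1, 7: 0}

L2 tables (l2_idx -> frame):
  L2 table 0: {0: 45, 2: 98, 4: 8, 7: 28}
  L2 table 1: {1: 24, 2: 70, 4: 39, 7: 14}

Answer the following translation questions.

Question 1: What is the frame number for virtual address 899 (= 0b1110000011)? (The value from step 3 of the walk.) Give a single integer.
Answer: 45

Derivation:
vaddr = 899: l1_idx=7, l2_idx=0
L1[7] = 0; L2[0][0] = 45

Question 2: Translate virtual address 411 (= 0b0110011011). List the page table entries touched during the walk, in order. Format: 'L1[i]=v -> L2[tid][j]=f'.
Answer: L1[3]=1 -> L2[1][1]=24

Derivation:
vaddr = 411 = 0b0110011011
Split: l1_idx=3, l2_idx=1, offset=11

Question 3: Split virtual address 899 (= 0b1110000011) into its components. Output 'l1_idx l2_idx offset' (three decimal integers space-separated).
Answer: 7 0 3

Derivation:
vaddr = 899 = 0b1110000011
  top 3 bits -> l1_idx = 7
  next 3 bits -> l2_idx = 0
  bottom 4 bits -> offset = 3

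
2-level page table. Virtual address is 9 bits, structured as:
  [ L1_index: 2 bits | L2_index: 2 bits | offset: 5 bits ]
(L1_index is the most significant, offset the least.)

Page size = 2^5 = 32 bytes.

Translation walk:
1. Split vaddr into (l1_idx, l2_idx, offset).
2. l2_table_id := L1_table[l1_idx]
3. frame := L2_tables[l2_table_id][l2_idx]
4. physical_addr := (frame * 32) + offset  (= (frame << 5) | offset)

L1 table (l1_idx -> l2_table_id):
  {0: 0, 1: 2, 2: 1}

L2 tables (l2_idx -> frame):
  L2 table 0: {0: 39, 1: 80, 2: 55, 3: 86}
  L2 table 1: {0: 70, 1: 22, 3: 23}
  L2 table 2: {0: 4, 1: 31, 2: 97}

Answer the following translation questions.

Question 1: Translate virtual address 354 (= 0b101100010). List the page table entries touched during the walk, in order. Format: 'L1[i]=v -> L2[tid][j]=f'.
vaddr = 354 = 0b101100010
Split: l1_idx=2, l2_idx=3, offset=2

Answer: L1[2]=1 -> L2[1][3]=23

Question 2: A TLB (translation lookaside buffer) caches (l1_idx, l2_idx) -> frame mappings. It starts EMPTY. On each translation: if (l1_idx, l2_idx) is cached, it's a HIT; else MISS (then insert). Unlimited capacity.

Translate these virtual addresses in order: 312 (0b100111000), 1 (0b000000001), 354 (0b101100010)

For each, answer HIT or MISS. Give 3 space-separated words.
vaddr=312: (2,1) not in TLB -> MISS, insert
vaddr=1: (0,0) not in TLB -> MISS, insert
vaddr=354: (2,3) not in TLB -> MISS, insert

Answer: MISS MISS MISS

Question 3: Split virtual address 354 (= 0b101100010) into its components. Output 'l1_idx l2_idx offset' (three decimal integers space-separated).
vaddr = 354 = 0b101100010
  top 2 bits -> l1_idx = 2
  next 2 bits -> l2_idx = 3
  bottom 5 bits -> offset = 2

Answer: 2 3 2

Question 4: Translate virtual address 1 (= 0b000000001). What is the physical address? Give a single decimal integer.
vaddr = 1 = 0b000000001
Split: l1_idx=0, l2_idx=0, offset=1
L1[0] = 0
L2[0][0] = 39
paddr = 39 * 32 + 1 = 1249

Answer: 1249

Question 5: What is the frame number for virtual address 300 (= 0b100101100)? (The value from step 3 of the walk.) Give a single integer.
Answer: 22

Derivation:
vaddr = 300: l1_idx=2, l2_idx=1
L1[2] = 1; L2[1][1] = 22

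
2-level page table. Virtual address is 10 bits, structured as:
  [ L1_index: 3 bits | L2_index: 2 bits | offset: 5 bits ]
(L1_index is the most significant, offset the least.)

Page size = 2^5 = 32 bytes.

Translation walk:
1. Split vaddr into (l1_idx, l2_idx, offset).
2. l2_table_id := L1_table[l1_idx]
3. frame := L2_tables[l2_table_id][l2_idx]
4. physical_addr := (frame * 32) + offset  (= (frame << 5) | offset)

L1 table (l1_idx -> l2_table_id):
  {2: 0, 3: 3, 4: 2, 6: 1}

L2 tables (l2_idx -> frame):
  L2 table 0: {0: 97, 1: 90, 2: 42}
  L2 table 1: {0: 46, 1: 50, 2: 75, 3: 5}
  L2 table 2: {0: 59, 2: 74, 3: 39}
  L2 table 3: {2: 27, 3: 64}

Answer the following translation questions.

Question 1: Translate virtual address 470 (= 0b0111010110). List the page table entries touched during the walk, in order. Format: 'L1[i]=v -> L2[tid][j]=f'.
vaddr = 470 = 0b0111010110
Split: l1_idx=3, l2_idx=2, offset=22

Answer: L1[3]=3 -> L2[3][2]=27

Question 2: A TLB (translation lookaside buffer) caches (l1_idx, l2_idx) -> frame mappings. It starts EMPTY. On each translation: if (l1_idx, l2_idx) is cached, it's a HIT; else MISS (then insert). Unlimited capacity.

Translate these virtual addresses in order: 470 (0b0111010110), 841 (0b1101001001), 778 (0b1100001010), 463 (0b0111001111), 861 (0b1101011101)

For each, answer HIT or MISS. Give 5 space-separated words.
Answer: MISS MISS MISS HIT HIT

Derivation:
vaddr=470: (3,2) not in TLB -> MISS, insert
vaddr=841: (6,2) not in TLB -> MISS, insert
vaddr=778: (6,0) not in TLB -> MISS, insert
vaddr=463: (3,2) in TLB -> HIT
vaddr=861: (6,2) in TLB -> HIT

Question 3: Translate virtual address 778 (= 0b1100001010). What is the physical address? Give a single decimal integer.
vaddr = 778 = 0b1100001010
Split: l1_idx=6, l2_idx=0, offset=10
L1[6] = 1
L2[1][0] = 46
paddr = 46 * 32 + 10 = 1482

Answer: 1482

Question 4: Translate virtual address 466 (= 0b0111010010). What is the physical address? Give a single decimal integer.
Answer: 882

Derivation:
vaddr = 466 = 0b0111010010
Split: l1_idx=3, l2_idx=2, offset=18
L1[3] = 3
L2[3][2] = 27
paddr = 27 * 32 + 18 = 882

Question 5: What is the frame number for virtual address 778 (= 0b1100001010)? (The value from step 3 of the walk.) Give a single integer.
Answer: 46

Derivation:
vaddr = 778: l1_idx=6, l2_idx=0
L1[6] = 1; L2[1][0] = 46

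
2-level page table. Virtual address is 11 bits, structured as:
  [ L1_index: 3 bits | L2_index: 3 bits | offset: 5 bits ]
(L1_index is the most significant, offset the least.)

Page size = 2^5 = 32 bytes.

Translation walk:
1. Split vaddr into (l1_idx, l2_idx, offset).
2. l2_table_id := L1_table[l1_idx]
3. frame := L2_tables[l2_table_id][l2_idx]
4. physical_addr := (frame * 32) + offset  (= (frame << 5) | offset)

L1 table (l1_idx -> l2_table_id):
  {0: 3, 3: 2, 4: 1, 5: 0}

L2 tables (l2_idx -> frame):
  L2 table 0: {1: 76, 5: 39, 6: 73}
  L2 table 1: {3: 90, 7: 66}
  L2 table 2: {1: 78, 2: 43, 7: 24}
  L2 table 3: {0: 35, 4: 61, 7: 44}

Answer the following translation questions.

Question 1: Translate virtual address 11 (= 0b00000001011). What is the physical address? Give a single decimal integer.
Answer: 1131

Derivation:
vaddr = 11 = 0b00000001011
Split: l1_idx=0, l2_idx=0, offset=11
L1[0] = 3
L2[3][0] = 35
paddr = 35 * 32 + 11 = 1131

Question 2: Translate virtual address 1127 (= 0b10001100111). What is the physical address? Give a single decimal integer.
Answer: 2887

Derivation:
vaddr = 1127 = 0b10001100111
Split: l1_idx=4, l2_idx=3, offset=7
L1[4] = 1
L2[1][3] = 90
paddr = 90 * 32 + 7 = 2887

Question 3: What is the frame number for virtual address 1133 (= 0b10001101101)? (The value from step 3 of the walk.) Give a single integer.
Answer: 90

Derivation:
vaddr = 1133: l1_idx=4, l2_idx=3
L1[4] = 1; L2[1][3] = 90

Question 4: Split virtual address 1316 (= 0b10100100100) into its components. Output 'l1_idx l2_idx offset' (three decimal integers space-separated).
vaddr = 1316 = 0b10100100100
  top 3 bits -> l1_idx = 5
  next 3 bits -> l2_idx = 1
  bottom 5 bits -> offset = 4

Answer: 5 1 4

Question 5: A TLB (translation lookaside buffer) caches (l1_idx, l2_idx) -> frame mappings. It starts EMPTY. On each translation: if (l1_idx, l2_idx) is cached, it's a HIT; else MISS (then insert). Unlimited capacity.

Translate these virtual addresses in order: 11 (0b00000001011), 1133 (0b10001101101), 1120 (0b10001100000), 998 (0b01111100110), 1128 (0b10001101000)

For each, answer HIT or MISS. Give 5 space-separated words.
Answer: MISS MISS HIT MISS HIT

Derivation:
vaddr=11: (0,0) not in TLB -> MISS, insert
vaddr=1133: (4,3) not in TLB -> MISS, insert
vaddr=1120: (4,3) in TLB -> HIT
vaddr=998: (3,7) not in TLB -> MISS, insert
vaddr=1128: (4,3) in TLB -> HIT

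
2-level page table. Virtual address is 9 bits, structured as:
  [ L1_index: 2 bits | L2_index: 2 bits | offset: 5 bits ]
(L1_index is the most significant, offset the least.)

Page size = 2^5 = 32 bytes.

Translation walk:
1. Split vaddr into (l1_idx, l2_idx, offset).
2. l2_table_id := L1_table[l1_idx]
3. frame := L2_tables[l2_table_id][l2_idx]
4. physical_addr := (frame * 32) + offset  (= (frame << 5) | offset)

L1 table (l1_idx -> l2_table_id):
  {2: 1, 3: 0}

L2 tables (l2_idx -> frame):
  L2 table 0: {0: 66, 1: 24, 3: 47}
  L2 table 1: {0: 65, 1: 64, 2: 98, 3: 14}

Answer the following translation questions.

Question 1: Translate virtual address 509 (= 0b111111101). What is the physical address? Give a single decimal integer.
vaddr = 509 = 0b111111101
Split: l1_idx=3, l2_idx=3, offset=29
L1[3] = 0
L2[0][3] = 47
paddr = 47 * 32 + 29 = 1533

Answer: 1533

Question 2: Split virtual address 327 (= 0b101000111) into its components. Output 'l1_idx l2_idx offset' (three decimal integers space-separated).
vaddr = 327 = 0b101000111
  top 2 bits -> l1_idx = 2
  next 2 bits -> l2_idx = 2
  bottom 5 bits -> offset = 7

Answer: 2 2 7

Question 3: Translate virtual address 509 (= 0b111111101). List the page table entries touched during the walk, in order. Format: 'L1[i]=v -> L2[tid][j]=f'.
vaddr = 509 = 0b111111101
Split: l1_idx=3, l2_idx=3, offset=29

Answer: L1[3]=0 -> L2[0][3]=47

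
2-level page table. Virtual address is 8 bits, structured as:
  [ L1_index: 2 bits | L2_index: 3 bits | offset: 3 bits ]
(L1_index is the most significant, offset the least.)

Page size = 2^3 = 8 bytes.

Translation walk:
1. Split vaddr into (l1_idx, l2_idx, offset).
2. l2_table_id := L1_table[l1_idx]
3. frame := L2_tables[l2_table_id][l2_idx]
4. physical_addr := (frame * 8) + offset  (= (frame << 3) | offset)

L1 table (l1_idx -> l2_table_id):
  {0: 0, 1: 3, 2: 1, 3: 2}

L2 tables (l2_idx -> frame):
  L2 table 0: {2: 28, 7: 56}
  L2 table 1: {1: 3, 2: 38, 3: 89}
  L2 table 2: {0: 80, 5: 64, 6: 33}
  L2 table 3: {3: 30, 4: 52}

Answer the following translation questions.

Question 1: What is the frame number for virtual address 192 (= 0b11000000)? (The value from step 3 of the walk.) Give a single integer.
Answer: 80

Derivation:
vaddr = 192: l1_idx=3, l2_idx=0
L1[3] = 2; L2[2][0] = 80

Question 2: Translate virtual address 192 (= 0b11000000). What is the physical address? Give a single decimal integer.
vaddr = 192 = 0b11000000
Split: l1_idx=3, l2_idx=0, offset=0
L1[3] = 2
L2[2][0] = 80
paddr = 80 * 8 + 0 = 640

Answer: 640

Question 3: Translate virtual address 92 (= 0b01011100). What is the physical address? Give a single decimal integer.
vaddr = 92 = 0b01011100
Split: l1_idx=1, l2_idx=3, offset=4
L1[1] = 3
L2[3][3] = 30
paddr = 30 * 8 + 4 = 244

Answer: 244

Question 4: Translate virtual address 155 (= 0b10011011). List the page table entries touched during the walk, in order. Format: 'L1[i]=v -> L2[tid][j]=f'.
vaddr = 155 = 0b10011011
Split: l1_idx=2, l2_idx=3, offset=3

Answer: L1[2]=1 -> L2[1][3]=89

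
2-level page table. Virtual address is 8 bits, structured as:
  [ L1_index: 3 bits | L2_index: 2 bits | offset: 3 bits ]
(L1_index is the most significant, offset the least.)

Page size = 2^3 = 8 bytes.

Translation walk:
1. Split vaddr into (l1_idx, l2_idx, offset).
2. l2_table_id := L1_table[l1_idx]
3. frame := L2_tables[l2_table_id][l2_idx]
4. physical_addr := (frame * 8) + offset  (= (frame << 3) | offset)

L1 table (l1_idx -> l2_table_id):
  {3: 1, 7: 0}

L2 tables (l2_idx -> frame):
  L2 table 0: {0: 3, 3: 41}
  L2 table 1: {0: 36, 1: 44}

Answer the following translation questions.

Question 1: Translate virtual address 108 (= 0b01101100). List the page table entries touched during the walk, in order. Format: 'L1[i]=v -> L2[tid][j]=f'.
vaddr = 108 = 0b01101100
Split: l1_idx=3, l2_idx=1, offset=4

Answer: L1[3]=1 -> L2[1][1]=44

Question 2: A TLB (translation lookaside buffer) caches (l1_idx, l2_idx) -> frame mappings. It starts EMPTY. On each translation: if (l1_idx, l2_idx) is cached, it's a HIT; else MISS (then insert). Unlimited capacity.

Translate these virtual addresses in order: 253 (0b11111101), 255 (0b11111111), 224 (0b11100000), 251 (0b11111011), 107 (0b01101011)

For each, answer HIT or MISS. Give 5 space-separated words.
Answer: MISS HIT MISS HIT MISS

Derivation:
vaddr=253: (7,3) not in TLB -> MISS, insert
vaddr=255: (7,3) in TLB -> HIT
vaddr=224: (7,0) not in TLB -> MISS, insert
vaddr=251: (7,3) in TLB -> HIT
vaddr=107: (3,1) not in TLB -> MISS, insert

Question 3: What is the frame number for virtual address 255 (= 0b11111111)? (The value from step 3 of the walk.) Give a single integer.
vaddr = 255: l1_idx=7, l2_idx=3
L1[7] = 0; L2[0][3] = 41

Answer: 41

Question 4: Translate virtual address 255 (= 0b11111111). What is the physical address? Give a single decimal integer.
vaddr = 255 = 0b11111111
Split: l1_idx=7, l2_idx=3, offset=7
L1[7] = 0
L2[0][3] = 41
paddr = 41 * 8 + 7 = 335

Answer: 335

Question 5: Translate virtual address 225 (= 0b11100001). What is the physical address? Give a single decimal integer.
Answer: 25

Derivation:
vaddr = 225 = 0b11100001
Split: l1_idx=7, l2_idx=0, offset=1
L1[7] = 0
L2[0][0] = 3
paddr = 3 * 8 + 1 = 25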